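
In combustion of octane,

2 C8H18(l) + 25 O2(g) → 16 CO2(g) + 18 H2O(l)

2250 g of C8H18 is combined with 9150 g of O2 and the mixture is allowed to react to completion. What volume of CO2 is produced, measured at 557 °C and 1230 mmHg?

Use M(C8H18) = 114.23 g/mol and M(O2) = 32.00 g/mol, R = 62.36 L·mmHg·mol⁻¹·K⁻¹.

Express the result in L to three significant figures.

6630 L

n(C8H18) = 2250 / 114.23 = 19.70 mol
n(O2) = 9150 / 32.00 = 285.9 mol
For 19.70 mol C8H18, stoichiometry requires (25/2) × 19.70 = 246.2 mol O2; 285.9 mol is available, so C8H18 is limiting.
n(CO2) = (16/2) × 19.70 = 157.6 mol
V(CO2) = nRT/P = 157.6 × 62.36 × 830.15 / 1230 = 6633 L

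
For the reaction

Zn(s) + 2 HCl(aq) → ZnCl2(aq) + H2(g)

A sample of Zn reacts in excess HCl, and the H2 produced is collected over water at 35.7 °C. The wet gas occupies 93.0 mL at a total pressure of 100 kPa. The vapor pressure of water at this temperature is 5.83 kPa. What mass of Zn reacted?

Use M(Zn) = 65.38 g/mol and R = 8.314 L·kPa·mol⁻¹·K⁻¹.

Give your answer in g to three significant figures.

0.223 g

P(H2) = 100 − 5.83 = 94.17 kPa
n(H2) = PV/RT = (94.17 × 0.09300) / (8.314 × 308.85) = 0.003411 mol
n(Zn) = (1/1) × 0.003411 = 0.003411 mol
m(Zn) = 0.003411 × 65.38 = 0.2230 g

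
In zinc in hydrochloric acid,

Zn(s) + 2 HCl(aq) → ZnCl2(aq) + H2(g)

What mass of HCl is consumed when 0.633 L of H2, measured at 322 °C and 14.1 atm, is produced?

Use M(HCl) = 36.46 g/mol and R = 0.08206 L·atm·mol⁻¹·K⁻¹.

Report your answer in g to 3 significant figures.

13.3 g

n(H2) = PV/RT = (14.1 × 0.633) / (0.08206 × 595.15) = 0.1828 mol
n(HCl) = (2/1) × 0.1828 = 0.3656 mol
m(HCl) = 0.3656 × 36.46 = 13.33 g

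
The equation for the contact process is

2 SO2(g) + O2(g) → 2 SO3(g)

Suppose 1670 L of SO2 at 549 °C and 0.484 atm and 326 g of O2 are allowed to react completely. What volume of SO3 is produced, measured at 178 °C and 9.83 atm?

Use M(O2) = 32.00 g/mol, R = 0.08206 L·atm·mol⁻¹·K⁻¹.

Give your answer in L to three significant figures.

n(SO2) = PV/RT = (0.484 × 1670) / (0.08206 × 822.15) = 11.98 mol
n(O2) = 326 / 32.00 = 10.19 mol
For 11.98 mol SO2, stoichiometry requires (1/2) × 11.98 = 5.990 mol O2; 10.19 mol is available, so SO2 is limiting.
n(SO3) = (2/2) × 11.98 = 11.98 mol
V(SO3) = nRT/P = 11.98 × 0.08206 × 451.15 / 9.83 = 45.12 L

45.1 L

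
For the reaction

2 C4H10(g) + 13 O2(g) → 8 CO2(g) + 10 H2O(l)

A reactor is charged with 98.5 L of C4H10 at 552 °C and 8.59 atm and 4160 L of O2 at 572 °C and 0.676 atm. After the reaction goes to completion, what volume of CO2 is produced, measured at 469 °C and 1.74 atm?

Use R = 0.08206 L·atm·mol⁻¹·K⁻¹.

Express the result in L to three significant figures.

n(C4H10) = PV/RT = (8.59 × 98.5) / (0.08206 × 825.15) = 12.50 mol
n(O2) = PV/RT = (0.676 × 4160) / (0.08206 × 845.15) = 40.55 mol
For 12.50 mol C4H10, stoichiometry requires (13/2) × 12.50 = 81.25 mol O2; 40.55 mol is available, so O2 is limiting.
n(CO2) = (8/13) × 40.55 = 24.95 mol
V(CO2) = nRT/P = 24.95 × 0.08206 × 742.15 / 1.74 = 873.3 L

873 L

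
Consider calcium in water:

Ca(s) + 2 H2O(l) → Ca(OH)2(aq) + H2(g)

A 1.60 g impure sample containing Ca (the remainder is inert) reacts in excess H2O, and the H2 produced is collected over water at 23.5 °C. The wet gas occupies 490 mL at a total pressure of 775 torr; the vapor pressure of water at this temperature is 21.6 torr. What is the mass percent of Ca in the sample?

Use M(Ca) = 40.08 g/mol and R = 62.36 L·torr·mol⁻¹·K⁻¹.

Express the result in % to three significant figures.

50.0 %

P(H2) = 775 − 21.6 = 753.4 torr
n(H2) = PV/RT = (753.4 × 0.4900) / (62.36 × 296.65) = 0.01996 mol
n(Ca) = (1/1) × 0.01996 = 0.01996 mol
m(Ca) = 0.01996 × 40.08 = 0.8000 g
%Ca = 0.8000 / 1.60 × 100 = 50.00%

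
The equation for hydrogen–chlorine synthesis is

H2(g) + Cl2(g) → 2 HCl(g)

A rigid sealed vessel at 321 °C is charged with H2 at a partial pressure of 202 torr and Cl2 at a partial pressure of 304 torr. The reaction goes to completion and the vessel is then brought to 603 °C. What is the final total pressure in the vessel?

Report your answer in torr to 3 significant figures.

Because the vessel is rigid and T is held at 321 °C, work the stoichiometry in partial pressures (P_i = n_iRT/V).
P(Cl2) required for 202 torr of H2 = (1/1) × 202 = 202.0 torr; available 304 torr, so H2 is limiting.
P(Cl2) remaining = 304 − (1/1) × 202 = 102.0 torr
P(gaseous products) = (2)/1 × 202 = 404.0 torr
P_total at 321 °C = 102.0 + 404.0 = 506.0 torr
Scaling to 603 °C: P = 506.0 × 876.15/594.15 = 746.2 torr

746 torr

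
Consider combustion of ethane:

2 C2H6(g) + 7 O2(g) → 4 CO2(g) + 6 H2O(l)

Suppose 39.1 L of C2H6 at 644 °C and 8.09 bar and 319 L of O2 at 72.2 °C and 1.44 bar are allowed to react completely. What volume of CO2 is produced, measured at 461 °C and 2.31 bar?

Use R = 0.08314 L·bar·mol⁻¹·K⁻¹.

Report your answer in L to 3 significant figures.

219 L

n(C2H6) = PV/RT = (8.09 × 39.1) / (0.08314 × 917.15) = 4.148 mol
n(O2) = PV/RT = (1.44 × 319) / (0.08314 × 345.35) = 16.00 mol
For 4.148 mol C2H6, stoichiometry requires (7/2) × 4.148 = 14.52 mol O2; 16.00 mol is available, so C2H6 is limiting.
n(CO2) = (4/2) × 4.148 = 8.296 mol
V(CO2) = nRT/P = 8.296 × 0.08314 × 734.15 / 2.31 = 219.2 L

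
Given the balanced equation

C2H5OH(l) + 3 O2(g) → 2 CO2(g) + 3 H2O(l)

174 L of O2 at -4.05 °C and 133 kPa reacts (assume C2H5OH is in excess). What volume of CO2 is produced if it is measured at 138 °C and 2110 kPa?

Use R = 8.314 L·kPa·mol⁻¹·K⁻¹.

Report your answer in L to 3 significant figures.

11.2 L

n(O2) = PV/RT = (133 × 174) / (8.314 × 269.1) = 10.34 mol
n(CO2) = (2/3) × 10.34 = 6.893 mol
V = nRT/P = 6.893 × 8.314 × 411.15 / 2110 = 11.17 L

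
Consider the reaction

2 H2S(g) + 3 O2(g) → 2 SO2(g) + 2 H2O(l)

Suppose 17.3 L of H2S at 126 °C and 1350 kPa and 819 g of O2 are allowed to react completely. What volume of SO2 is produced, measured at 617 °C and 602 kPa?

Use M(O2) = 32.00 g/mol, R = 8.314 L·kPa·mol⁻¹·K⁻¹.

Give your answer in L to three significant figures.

86.5 L

n(H2S) = PV/RT = (1350 × 17.3) / (8.314 × 399.15) = 7.038 mol
n(O2) = 819 / 32.00 = 25.59 mol
For 7.038 mol H2S, stoichiometry requires (3/2) × 7.038 = 10.56 mol O2; 25.59 mol is available, so H2S is limiting.
n(SO2) = (2/2) × 7.038 = 7.038 mol
V(SO2) = nRT/P = 7.038 × 8.314 × 890.15 / 602 = 86.52 L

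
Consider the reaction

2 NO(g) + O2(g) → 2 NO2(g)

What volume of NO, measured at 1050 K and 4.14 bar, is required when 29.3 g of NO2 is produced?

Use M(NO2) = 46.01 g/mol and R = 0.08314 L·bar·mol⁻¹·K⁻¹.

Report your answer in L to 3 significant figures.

13.4 L

n(NO2) = 29.30 / 46.01 = 0.6368 mol
n(NO) = (2/2) × 0.6368 = 0.6368 mol
V = nRT/P = 0.6368 × 0.08314 × 1050 / 4.14 = 13.43 L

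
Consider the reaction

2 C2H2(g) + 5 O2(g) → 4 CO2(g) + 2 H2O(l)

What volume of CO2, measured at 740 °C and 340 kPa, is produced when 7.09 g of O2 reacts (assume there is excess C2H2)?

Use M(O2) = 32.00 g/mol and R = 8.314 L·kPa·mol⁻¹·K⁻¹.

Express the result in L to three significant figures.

n(O2) = 7.090 / 32.00 = 0.2216 mol
n(CO2) = (4/5) × 0.2216 = 0.1773 mol
V = nRT/P = 0.1773 × 8.314 × 1013.15 / 340 = 4.393 L

4.39 L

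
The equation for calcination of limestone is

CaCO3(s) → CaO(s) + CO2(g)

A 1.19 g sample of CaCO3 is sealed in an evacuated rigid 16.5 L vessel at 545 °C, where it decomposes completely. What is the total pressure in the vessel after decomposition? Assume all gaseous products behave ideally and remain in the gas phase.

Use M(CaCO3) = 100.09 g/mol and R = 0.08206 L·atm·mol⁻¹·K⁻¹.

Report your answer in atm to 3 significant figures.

n(CaCO3) = 1.19 / 100.09 = 0.01189 mol
n(gas produced) = (1/1) × 0.01189 = 0.01189 mol
P = nRT/V = 0.01189 × 0.08206 × 818.15 / 16.5 = 0.04838 atm

0.0484 atm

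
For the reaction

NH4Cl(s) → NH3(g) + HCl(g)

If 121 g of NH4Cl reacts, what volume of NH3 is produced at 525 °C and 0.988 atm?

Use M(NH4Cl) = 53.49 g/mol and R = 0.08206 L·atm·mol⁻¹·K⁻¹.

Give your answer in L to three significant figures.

n(NH4Cl) = 121.0 / 53.49 = 2.262 mol
n(NH3) = (1/1) × 2.262 = 2.262 mol
V = nRT/P = 2.262 × 0.08206 × 798.15 / 0.988 = 150.0 L

150 L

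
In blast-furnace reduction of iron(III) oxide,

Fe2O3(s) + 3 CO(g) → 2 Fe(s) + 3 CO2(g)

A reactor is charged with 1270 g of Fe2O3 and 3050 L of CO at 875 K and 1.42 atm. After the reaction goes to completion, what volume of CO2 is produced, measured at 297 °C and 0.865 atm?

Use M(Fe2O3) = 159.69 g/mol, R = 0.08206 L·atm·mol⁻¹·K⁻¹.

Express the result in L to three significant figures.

1290 L

n(Fe2O3) = 1270 / 159.69 = 7.953 mol
n(CO) = PV/RT = (1.42 × 3050) / (0.08206 × 875) = 60.32 mol
For 7.953 mol Fe2O3, stoichiometry requires (3/1) × 7.953 = 23.86 mol CO; 60.32 mol is available, so Fe2O3 is limiting.
n(CO2) = (3/1) × 7.953 = 23.86 mol
V(CO2) = nRT/P = 23.86 × 0.08206 × 570.15 / 0.865 = 1291 L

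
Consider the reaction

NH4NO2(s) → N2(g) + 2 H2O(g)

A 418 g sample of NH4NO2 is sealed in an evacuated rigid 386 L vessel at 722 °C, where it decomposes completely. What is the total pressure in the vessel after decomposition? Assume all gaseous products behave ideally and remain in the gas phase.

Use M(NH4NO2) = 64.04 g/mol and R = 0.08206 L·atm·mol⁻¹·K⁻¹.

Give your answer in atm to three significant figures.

4.14 atm

n(NH4NO2) = 418 / 64.04 = 6.527 mol
n(gas produced) = (3/1) × 6.527 = 19.58 mol
P = nRT/V = 19.58 × 0.08206 × 995.15 / 386 = 4.142 atm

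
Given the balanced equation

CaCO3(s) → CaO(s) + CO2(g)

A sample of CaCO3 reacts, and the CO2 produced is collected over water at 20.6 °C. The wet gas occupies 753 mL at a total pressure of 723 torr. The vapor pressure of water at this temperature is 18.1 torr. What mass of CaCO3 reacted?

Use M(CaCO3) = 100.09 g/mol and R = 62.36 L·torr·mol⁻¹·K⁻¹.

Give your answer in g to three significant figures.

P(CO2) = 723 − 18.1 = 704.9 torr
n(CO2) = PV/RT = (704.9 × 0.7530) / (62.36 × 293.75) = 0.02898 mol
n(CaCO3) = (1/1) × 0.02898 = 0.02898 mol
m(CaCO3) = 0.02898 × 100.09 = 2.901 g

2.90 g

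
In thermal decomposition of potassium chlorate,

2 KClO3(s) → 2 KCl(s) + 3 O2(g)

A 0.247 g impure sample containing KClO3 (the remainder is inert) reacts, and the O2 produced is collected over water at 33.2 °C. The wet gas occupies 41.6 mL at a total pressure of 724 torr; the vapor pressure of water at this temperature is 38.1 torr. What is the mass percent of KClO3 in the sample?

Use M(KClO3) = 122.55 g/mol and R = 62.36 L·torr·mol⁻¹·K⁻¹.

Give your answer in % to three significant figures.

P(O2) = 724 − 38.1 = 685.9 torr
n(O2) = PV/RT = (685.9 × 0.04160) / (62.36 × 306.35) = 0.001494 mol
n(KClO3) = (2/3) × 0.001494 = 0.0009960 mol
m(KClO3) = 0.0009960 × 122.55 = 0.1221 g
%KClO3 = 0.1221 / 0.247 × 100 = 49.43%

49.4 %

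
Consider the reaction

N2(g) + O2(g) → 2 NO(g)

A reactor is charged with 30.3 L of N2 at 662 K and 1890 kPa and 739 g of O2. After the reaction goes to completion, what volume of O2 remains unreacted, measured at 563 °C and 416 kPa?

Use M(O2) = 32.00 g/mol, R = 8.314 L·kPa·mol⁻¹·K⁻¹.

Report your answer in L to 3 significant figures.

212 L

n(N2) = PV/RT = (1890 × 30.3) / (8.314 × 662) = 10.40 mol
n(O2) = 739 / 32.00 = 23.09 mol
For 10.40 mol N2, stoichiometry requires (1/1) × 10.40 = 10.40 mol O2; 23.09 mol is available, so N2 is limiting.
n(O2) consumed = (1/1) × 10.40 = 10.40 mol; remaining = 23.09 − 10.40 = 12.69 mol
V(O2) = nRT/P = 12.69 × 8.314 × 836.15 / 416 = 212.1 L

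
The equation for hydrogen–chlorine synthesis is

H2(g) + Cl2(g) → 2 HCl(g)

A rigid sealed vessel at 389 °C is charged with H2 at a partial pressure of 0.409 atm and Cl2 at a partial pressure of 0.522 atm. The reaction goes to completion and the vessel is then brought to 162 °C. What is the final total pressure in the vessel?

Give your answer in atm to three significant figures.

At constant V, partial pressures at 389 °C are proportional to moles, so apply stoichiometry directly to pressures.
P(Cl2) required for 0.409 atm of H2 = (1/1) × 0.409 = 0.4090 atm; available 0.522 atm, so H2 is limiting.
P(Cl2) remaining = 0.522 − (1/1) × 0.409 = 0.1130 atm
P(gaseous products) = (2)/1 × 0.409 = 0.8180 atm
P_total at 389 °C = 0.1130 + 0.8180 = 0.9310 atm
Scaling to 162 °C: P = 0.9310 × 435.15/662.15 = 0.6118 atm

0.612 atm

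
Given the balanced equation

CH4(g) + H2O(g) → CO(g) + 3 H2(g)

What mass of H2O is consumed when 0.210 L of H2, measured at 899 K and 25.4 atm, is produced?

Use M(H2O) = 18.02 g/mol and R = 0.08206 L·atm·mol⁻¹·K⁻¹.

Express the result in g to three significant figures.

0.434 g

n(H2) = PV/RT = (25.4 × 0.210) / (0.08206 × 899) = 0.07230 mol
n(H2O) = (1/3) × 0.07230 = 0.02410 mol
m(H2O) = 0.02410 × 18.02 = 0.4343 g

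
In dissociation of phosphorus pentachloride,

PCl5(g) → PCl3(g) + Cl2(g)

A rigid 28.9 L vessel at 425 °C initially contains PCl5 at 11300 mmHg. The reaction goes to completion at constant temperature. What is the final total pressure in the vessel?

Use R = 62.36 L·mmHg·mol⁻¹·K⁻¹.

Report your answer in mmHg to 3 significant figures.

22600 mmHg

Since T and V are fixed, P_final/P_initial = n_final/n_initial = 2/1.
P_final = (2/1) × 11300 = 22600 mmHg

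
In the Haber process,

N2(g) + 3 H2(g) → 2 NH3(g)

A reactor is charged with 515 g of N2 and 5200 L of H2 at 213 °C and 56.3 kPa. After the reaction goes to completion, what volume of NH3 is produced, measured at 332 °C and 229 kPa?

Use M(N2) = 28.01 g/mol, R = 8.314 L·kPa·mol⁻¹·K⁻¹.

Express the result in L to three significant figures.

n(N2) = 515 / 28.01 = 18.39 mol
n(H2) = PV/RT = (56.3 × 5200) / (8.314 × 486.15) = 72.43 mol
For 18.39 mol N2, stoichiometry requires (3/1) × 18.39 = 55.17 mol H2; 72.43 mol is available, so N2 is limiting.
n(NH3) = (2/1) × 18.39 = 36.78 mol
V(NH3) = nRT/P = 36.78 × 8.314 × 605.15 / 229 = 808.1 L

808 L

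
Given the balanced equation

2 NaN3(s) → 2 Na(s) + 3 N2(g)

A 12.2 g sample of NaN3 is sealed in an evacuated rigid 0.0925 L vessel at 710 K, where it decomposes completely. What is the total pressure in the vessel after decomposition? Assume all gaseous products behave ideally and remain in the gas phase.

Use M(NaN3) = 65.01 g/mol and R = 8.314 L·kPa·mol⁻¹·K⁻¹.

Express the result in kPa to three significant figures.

18000 kPa

n(NaN3) = 12.2 / 65.01 = 0.1877 mol
n(gas produced) = (3/2) × 0.1877 = 0.2816 mol
P = nRT/V = 0.2816 × 8.314 × 710 / 0.0925 = 17970 kPa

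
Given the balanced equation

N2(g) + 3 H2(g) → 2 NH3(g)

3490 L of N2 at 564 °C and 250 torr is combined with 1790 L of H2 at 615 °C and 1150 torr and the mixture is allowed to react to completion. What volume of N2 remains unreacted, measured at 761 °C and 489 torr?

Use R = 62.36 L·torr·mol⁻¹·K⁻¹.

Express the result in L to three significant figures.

570 L

n(N2) = PV/RT = (250 × 3490) / (62.36 × 837.15) = 16.71 mol
n(H2) = PV/RT = (1150 × 1790) / (62.36 × 888.15) = 37.17 mol
For 16.71 mol N2, stoichiometry requires (3/1) × 16.71 = 50.13 mol H2; 37.17 mol is available, so H2 is limiting.
n(N2) consumed = (1/3) × 37.17 = 12.39 mol; remaining = 16.71 − 12.39 = 4.320 mol
V(N2) = nRT/P = 4.320 × 62.36 × 1034.15 / 489 = 569.7 L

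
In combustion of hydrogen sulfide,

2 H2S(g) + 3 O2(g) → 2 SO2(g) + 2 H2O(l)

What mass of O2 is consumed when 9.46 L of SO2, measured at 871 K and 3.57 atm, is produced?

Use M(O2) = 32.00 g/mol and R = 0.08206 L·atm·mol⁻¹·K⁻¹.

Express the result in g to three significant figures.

n(SO2) = PV/RT = (3.57 × 9.46) / (0.08206 × 871) = 0.4725 mol
n(O2) = (3/2) × 0.4725 = 0.7087 mol
m(O2) = 0.7087 × 32.00 = 22.68 g

22.7 g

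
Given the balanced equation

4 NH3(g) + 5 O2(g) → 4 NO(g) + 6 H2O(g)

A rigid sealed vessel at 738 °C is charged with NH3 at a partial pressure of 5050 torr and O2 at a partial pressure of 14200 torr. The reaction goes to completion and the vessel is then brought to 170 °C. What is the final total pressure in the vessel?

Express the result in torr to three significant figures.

8990 torr

At constant V, partial pressures at 738 °C are proportional to moles, so apply stoichiometry directly to pressures.
P(O2) required for 5050 torr of NH3 = (5/4) × 5050 = 6312 torr; available 14200 torr, so NH3 is limiting.
P(O2) remaining = 14200 − (5/4) × 5050 = 7888 torr
P(gaseous products) = (4+6)/4 × 5050 = 12620 torr
P_total at 738 °C = 7888 + 12620 = 20510 torr
Scaling to 170 °C: P = 20510 × 443.15/1011.15 = 8989 torr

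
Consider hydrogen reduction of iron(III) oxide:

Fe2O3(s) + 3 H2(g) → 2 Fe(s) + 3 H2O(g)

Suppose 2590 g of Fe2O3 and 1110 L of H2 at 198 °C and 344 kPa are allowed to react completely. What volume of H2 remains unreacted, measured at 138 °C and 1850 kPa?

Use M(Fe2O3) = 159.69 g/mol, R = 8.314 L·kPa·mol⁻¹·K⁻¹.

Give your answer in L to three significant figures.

90.2 L

n(Fe2O3) = 2590 / 159.69 = 16.22 mol
n(H2) = PV/RT = (344 × 1110) / (8.314 × 471.15) = 97.48 mol
For 16.22 mol Fe2O3, stoichiometry requires (3/1) × 16.22 = 48.66 mol H2; 97.48 mol is available, so Fe2O3 is limiting.
n(H2) consumed = (3/1) × 16.22 = 48.66 mol; remaining = 97.48 − 48.66 = 48.82 mol
V(H2) = nRT/P = 48.82 × 8.314 × 411.15 / 1850 = 90.21 L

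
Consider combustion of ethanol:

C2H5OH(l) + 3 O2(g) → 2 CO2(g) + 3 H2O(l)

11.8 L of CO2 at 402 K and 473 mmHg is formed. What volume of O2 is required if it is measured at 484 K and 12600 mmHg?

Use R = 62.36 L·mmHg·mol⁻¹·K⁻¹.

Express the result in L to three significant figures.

0.800 L

n(CO2) = PV/RT = (473 × 11.8) / (62.36 × 402) = 0.2226 mol
n(O2) = (3/2) × 0.2226 = 0.3339 mol
V = nRT/P = 0.3339 × 62.36 × 484 / 12600 = 0.7998 L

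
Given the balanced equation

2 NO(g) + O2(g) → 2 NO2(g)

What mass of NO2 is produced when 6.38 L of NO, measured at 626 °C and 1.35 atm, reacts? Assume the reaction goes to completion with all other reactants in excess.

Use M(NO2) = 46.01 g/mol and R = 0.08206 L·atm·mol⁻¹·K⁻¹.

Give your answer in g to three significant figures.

5.37 g

n(NO) = PV/RT = (1.35 × 6.38) / (0.08206 × 899.15) = 0.1167 mol
n(NO2) = (2/2) × 0.1167 = 0.1167 mol
m(NO2) = 0.1167 × 46.01 = 5.369 g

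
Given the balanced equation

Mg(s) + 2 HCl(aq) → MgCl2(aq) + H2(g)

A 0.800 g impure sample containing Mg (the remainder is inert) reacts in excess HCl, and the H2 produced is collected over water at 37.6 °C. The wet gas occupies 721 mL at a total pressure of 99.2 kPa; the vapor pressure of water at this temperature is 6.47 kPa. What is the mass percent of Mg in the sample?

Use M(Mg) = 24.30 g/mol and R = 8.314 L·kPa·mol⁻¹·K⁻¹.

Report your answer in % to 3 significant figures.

78.6 %

P(H2) = 99.2 − 6.47 = 92.73 kPa
n(H2) = PV/RT = (92.73 × 0.7210) / (8.314 × 310.75) = 0.02588 mol
n(Mg) = (1/1) × 0.02588 = 0.02588 mol
m(Mg) = 0.02588 × 24.30 = 0.6289 g
%Mg = 0.6289 / 0.800 × 100 = 78.61%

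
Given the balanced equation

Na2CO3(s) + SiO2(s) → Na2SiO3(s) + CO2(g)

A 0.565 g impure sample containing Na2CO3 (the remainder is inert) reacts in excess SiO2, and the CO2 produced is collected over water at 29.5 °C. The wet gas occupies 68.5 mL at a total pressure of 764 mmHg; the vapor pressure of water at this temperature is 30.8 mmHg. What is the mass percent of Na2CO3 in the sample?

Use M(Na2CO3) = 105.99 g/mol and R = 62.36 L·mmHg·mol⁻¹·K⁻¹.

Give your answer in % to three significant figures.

P(CO2) = 764 − 30.8 = 733.2 mmHg
n(CO2) = PV/RT = (733.2 × 0.06850) / (62.36 × 302.65) = 0.002661 mol
n(Na2CO3) = (1/1) × 0.002661 = 0.002661 mol
m(Na2CO3) = 0.002661 × 105.99 = 0.2820 g
%Na2CO3 = 0.2820 / 0.565 × 100 = 49.91%

49.9 %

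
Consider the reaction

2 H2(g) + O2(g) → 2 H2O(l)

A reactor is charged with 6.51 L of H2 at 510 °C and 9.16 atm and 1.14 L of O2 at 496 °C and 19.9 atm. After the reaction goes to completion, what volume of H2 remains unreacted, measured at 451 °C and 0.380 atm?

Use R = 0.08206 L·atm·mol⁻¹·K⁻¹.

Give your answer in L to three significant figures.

32.7 L

n(H2) = PV/RT = (9.16 × 6.51) / (0.08206 × 783.15) = 0.9279 mol
n(O2) = PV/RT = (19.9 × 1.14) / (0.08206 × 769.15) = 0.3594 mol
For 0.9279 mol H2, stoichiometry requires (1/2) × 0.9279 = 0.4639 mol O2; 0.3594 mol is available, so O2 is limiting.
n(H2) consumed = (2/1) × 0.3594 = 0.7188 mol; remaining = 0.9279 − 0.7188 = 0.2091 mol
V(H2) = nRT/P = 0.2091 × 0.08206 × 724.15 / 0.380 = 32.70 L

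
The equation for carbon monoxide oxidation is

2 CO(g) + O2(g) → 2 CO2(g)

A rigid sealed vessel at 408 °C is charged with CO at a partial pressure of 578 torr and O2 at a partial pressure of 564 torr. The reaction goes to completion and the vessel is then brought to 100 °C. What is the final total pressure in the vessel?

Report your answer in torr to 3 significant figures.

Because the vessel is rigid and T is held at 408 °C, work the stoichiometry in partial pressures (P_i = n_iRT/V).
P(O2) required for 578 torr of CO = (1/2) × 578 = 289.0 torr; available 564 torr, so CO is limiting.
P(O2) remaining = 564 − (1/2) × 578 = 275.0 torr
P(gaseous products) = (2)/2 × 578 = 578.0 torr
P_total at 408 °C = 275.0 + 578.0 = 853.0 torr
Scaling to 100 °C: P = 853.0 × 373.15/681.15 = 467.3 torr

467 torr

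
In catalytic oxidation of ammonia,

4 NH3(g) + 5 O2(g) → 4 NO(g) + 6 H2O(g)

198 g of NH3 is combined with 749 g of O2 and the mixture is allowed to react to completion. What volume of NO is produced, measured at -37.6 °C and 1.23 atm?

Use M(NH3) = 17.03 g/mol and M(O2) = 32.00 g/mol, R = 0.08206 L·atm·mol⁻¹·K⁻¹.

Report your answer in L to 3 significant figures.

183 L

n(NH3) = 198 / 17.03 = 11.63 mol
n(O2) = 749 / 32.00 = 23.41 mol
For 11.63 mol NH3, stoichiometry requires (5/4) × 11.63 = 14.54 mol O2; 23.41 mol is available, so NH3 is limiting.
n(NO) = (4/4) × 11.63 = 11.63 mol
V(NO) = nRT/P = 11.63 × 0.08206 × 235.55 / 1.23 = 182.8 L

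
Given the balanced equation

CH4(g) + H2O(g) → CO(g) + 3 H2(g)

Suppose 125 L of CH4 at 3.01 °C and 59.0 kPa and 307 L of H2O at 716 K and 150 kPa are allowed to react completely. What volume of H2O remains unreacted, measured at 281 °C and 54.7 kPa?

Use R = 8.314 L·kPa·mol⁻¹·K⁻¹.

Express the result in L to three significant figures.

381 L

n(CH4) = PV/RT = (59.0 × 125) / (8.314 × 276.16) = 3.212 mol
n(H2O) = PV/RT = (150 × 307) / (8.314 × 716) = 7.736 mol
For 3.212 mol CH4, stoichiometry requires (1/1) × 3.212 = 3.212 mol H2O; 7.736 mol is available, so CH4 is limiting.
n(H2O) consumed = (1/1) × 3.212 = 3.212 mol; remaining = 7.736 − 3.212 = 4.524 mol
V(H2O) = nRT/P = 4.524 × 8.314 × 554.15 / 54.7 = 381.0 L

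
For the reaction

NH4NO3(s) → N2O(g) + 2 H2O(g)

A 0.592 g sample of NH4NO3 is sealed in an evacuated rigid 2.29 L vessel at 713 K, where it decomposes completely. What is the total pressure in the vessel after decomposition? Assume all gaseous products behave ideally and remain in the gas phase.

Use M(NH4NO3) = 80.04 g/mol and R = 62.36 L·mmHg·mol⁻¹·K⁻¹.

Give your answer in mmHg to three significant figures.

n(NH4NO3) = 0.592 / 80.04 = 0.007396 mol
n(gas produced) = (3/1) × 0.007396 = 0.02219 mol
P = nRT/V = 0.02219 × 62.36 × 713 / 2.29 = 430.8 mmHg

431 mmHg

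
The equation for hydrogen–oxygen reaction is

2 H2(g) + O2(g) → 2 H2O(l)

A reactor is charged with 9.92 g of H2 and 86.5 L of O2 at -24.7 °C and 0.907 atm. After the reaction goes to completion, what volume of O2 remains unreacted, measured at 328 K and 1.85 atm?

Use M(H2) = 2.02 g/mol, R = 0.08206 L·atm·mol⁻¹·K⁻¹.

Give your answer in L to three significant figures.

20.3 L

n(H2) = 9.92 / 2.02 = 4.911 mol
n(O2) = PV/RT = (0.907 × 86.5) / (0.08206 × 248.45) = 3.848 mol
For 4.911 mol H2, stoichiometry requires (1/2) × 4.911 = 2.455 mol O2; 3.848 mol is available, so H2 is limiting.
n(O2) consumed = (1/2) × 4.911 = 2.455 mol; remaining = 3.848 − 2.455 = 1.393 mol
V(O2) = nRT/P = 1.393 × 0.08206 × 328 / 1.85 = 20.27 L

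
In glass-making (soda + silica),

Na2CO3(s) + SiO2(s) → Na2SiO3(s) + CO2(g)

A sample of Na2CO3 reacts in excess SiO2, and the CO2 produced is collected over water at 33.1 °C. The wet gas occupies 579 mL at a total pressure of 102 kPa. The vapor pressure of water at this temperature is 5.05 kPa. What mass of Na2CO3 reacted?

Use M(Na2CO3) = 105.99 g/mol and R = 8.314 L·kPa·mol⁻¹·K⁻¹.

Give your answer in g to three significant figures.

2.34 g

P(CO2) = 102 − 5.05 = 96.95 kPa
n(CO2) = PV/RT = (96.95 × 0.5790) / (8.314 × 306.25) = 0.02205 mol
n(Na2CO3) = (1/1) × 0.02205 = 0.02205 mol
m(Na2CO3) = 0.02205 × 105.99 = 2.337 g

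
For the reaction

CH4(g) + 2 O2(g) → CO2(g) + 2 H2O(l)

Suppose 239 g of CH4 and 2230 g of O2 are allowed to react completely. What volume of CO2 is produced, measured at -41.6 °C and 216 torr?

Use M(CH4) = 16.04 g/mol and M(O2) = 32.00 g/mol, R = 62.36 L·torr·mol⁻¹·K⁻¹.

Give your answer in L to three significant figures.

n(CH4) = 239 / 16.04 = 14.90 mol
n(O2) = 2230 / 32.00 = 69.69 mol
For 14.90 mol CH4, stoichiometry requires (2/1) × 14.90 = 29.80 mol O2; 69.69 mol is available, so CH4 is limiting.
n(CO2) = (1/1) × 14.90 = 14.90 mol
V(CO2) = nRT/P = 14.90 × 62.36 × 231.55 / 216 = 996.1 L

996 L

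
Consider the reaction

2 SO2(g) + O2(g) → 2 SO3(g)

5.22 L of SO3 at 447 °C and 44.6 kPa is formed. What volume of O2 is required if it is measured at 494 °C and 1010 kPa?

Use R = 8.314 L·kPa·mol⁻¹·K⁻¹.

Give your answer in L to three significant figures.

0.123 L

n(SO3) = PV/RT = (44.6 × 5.22) / (8.314 × 720.15) = 0.03888 mol
n(O2) = (1/2) × 0.03888 = 0.01944 mol
V = nRT/P = 0.01944 × 8.314 × 767.15 / 1010 = 0.1228 L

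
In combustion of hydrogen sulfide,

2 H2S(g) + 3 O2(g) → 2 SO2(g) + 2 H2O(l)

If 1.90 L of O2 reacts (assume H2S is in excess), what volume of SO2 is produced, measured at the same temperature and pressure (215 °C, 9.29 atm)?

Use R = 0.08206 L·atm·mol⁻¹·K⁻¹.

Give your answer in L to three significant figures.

1.27 L

At constant T and P, gas volumes are in the mole ratio: V(SO2) = (2/3) × 1.90 = 1.267 L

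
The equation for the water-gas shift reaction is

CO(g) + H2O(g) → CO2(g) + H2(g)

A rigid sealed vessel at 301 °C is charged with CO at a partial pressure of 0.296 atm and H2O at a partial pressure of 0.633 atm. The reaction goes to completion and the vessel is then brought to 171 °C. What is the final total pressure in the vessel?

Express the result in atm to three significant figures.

0.719 atm

Because the vessel is rigid and T is held at 301 °C, work the stoichiometry in partial pressures (P_i = n_iRT/V).
P(H2O) required for 0.296 atm of CO = (1/1) × 0.296 = 0.2960 atm; available 0.633 atm, so CO is limiting.
P(H2O) remaining = 0.633 − (1/1) × 0.296 = 0.3370 atm
P(gaseous products) = (1+1)/1 × 0.296 = 0.5920 atm
P_total at 301 °C = 0.3370 + 0.5920 = 0.9290 atm
Scaling to 171 °C: P = 0.9290 × 444.15/574.15 = 0.7187 atm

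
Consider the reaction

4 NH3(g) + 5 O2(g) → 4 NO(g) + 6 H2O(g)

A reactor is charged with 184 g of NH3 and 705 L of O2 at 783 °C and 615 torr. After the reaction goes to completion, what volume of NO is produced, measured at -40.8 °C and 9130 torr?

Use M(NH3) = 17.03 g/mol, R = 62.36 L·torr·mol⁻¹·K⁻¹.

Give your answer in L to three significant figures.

8.36 L

n(NH3) = 184 / 17.03 = 10.80 mol
n(O2) = PV/RT = (615 × 705) / (62.36 × 1056.15) = 6.583 mol
For 10.80 mol NH3, stoichiometry requires (5/4) × 10.80 = 13.50 mol O2; 6.583 mol is available, so O2 is limiting.
n(NO) = (4/5) × 6.583 = 5.266 mol
V(NO) = nRT/P = 5.266 × 62.36 × 232.35 / 9130 = 8.357 L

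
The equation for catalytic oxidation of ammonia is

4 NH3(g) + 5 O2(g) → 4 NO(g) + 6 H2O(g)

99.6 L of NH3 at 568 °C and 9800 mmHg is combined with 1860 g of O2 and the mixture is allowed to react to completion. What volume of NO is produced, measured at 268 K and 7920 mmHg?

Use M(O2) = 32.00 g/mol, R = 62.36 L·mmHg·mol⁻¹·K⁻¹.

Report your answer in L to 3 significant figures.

n(NH3) = PV/RT = (9800 × 99.6) / (62.36 × 841.15) = 18.61 mol
n(O2) = 1860 / 32.00 = 58.12 mol
For 18.61 mol NH3, stoichiometry requires (5/4) × 18.61 = 23.26 mol O2; 58.12 mol is available, so NH3 is limiting.
n(NO) = (4/4) × 18.61 = 18.61 mol
V(NO) = nRT/P = 18.61 × 62.36 × 268 / 7920 = 39.27 L

39.3 L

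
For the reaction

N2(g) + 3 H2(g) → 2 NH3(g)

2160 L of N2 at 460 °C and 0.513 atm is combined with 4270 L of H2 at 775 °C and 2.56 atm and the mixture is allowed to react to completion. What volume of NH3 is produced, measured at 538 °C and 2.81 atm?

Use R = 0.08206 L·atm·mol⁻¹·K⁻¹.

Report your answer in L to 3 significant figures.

n(N2) = PV/RT = (0.513 × 2160) / (0.08206 × 733.15) = 18.42 mol
n(H2) = PV/RT = (2.56 × 4270) / (0.08206 × 1048.15) = 127.1 mol
For 18.42 mol N2, stoichiometry requires (3/1) × 18.42 = 55.26 mol H2; 127.1 mol is available, so N2 is limiting.
n(NH3) = (2/1) × 18.42 = 36.84 mol
V(NH3) = nRT/P = 36.84 × 0.08206 × 811.15 / 2.81 = 872.7 L

873 L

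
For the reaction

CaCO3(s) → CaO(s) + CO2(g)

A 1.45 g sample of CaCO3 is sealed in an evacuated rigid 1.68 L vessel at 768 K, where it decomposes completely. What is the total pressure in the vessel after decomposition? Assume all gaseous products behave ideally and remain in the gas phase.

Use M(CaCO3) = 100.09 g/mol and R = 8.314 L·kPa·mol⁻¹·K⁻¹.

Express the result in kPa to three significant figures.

n(CaCO3) = 1.45 / 100.09 = 0.01449 mol
n(gas produced) = (1/1) × 0.01449 = 0.01449 mol
P = nRT/V = 0.01449 × 8.314 × 768 / 1.68 = 55.07 kPa

55.1 kPa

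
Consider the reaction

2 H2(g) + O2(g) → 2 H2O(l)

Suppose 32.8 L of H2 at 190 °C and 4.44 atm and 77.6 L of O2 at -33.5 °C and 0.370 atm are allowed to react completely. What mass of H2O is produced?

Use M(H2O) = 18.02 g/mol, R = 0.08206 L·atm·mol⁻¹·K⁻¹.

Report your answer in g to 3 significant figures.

n(H2) = PV/RT = (4.44 × 32.8) / (0.08206 × 463.15) = 3.832 mol
n(O2) = PV/RT = (0.370 × 77.6) / (0.08206 × 239.65) = 1.460 mol
For 3.832 mol H2, stoichiometry requires (1/2) × 3.832 = 1.916 mol O2; 1.460 mol is available, so O2 is limiting.
n(H2O) = (2/1) × 1.460 = 2.920 mol
m(H2O) = 2.920 × 18.02 = 52.62 g

52.6 g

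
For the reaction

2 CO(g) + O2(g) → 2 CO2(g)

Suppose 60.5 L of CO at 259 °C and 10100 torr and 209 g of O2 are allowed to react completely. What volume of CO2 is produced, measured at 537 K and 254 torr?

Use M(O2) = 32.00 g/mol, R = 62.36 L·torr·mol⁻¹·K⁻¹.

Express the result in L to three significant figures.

n(CO) = PV/RT = (10100 × 60.5) / (62.36 × 532.15) = 18.41 mol
n(O2) = 209 / 32.00 = 6.531 mol
For 18.41 mol CO, stoichiometry requires (1/2) × 18.41 = 9.205 mol O2; 6.531 mol is available, so O2 is limiting.
n(CO2) = (2/1) × 6.531 = 13.06 mol
V(CO2) = nRT/P = 13.06 × 62.36 × 537 / 254 = 1722 L

1720 L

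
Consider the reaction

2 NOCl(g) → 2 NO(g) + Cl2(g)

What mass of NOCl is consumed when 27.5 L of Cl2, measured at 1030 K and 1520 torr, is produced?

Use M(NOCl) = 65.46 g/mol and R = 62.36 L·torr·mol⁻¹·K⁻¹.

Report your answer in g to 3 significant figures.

85.2 g

n(Cl2) = PV/RT = (1520 × 27.5) / (62.36 × 1030) = 0.6508 mol
n(NOCl) = (2/1) × 0.6508 = 1.302 mol
m(NOCl) = 1.302 × 65.46 = 85.23 g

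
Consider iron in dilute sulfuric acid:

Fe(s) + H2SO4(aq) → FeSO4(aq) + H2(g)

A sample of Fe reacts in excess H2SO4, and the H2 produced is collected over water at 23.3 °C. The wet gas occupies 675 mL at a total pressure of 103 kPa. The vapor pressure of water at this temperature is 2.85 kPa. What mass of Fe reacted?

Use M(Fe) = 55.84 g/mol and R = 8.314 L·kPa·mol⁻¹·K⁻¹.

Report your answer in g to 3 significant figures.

P(H2) = 103 − 2.85 = 100.2 kPa
n(H2) = PV/RT = (100.2 × 0.6750) / (8.314 × 296.45) = 0.02744 mol
n(Fe) = (1/1) × 0.02744 = 0.02744 mol
m(Fe) = 0.02744 × 55.84 = 1.532 g

1.53 g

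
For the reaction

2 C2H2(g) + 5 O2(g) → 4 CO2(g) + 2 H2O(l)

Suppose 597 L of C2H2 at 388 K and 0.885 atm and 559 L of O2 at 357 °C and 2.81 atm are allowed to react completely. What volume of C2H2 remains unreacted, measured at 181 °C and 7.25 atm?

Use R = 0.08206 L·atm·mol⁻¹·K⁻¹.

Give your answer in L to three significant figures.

n(C2H2) = PV/RT = (0.885 × 597) / (0.08206 × 388) = 16.59 mol
n(O2) = PV/RT = (2.81 × 559) / (0.08206 × 630.15) = 30.38 mol
For 16.59 mol C2H2, stoichiometry requires (5/2) × 16.59 = 41.48 mol O2; 30.38 mol is available, so O2 is limiting.
n(C2H2) consumed = (2/5) × 30.38 = 12.15 mol; remaining = 16.59 − 12.15 = 4.440 mol
V(C2H2) = nRT/P = 4.440 × 0.08206 × 454.15 / 7.25 = 22.82 L

22.8 L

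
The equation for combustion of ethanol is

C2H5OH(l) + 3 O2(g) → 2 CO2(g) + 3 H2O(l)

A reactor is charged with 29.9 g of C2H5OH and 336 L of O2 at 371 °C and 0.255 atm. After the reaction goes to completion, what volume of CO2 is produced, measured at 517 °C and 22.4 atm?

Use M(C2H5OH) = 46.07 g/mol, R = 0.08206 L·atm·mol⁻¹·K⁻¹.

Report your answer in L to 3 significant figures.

3.13 L

n(C2H5OH) = 29.9 / 46.07 = 0.6490 mol
n(O2) = PV/RT = (0.255 × 336) / (0.08206 × 644.15) = 1.621 mol
For 0.6490 mol C2H5OH, stoichiometry requires (3/1) × 0.6490 = 1.947 mol O2; 1.621 mol is available, so O2 is limiting.
n(CO2) = (2/3) × 1.621 = 1.081 mol
V(CO2) = nRT/P = 1.081 × 0.08206 × 790.15 / 22.4 = 3.129 L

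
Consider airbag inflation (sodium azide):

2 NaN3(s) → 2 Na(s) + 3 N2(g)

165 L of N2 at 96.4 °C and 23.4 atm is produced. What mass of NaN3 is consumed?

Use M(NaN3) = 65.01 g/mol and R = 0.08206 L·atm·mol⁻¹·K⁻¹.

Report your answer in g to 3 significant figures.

n(N2) = PV/RT = (23.4 × 165) / (0.08206 × 369.55) = 127.3 mol
n(NaN3) = (2/3) × 127.3 = 84.87 mol
m(NaN3) = 84.87 × 65.01 = 5517 g

5520 g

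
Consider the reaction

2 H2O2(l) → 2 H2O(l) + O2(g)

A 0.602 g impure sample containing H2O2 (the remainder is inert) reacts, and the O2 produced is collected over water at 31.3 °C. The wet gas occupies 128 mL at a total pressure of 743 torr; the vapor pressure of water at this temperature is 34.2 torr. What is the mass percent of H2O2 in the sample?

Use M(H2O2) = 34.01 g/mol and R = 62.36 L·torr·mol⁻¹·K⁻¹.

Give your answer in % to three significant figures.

54.0 %

P(O2) = 743 − 34.2 = 708.8 torr
n(O2) = PV/RT = (708.8 × 0.1280) / (62.36 × 304.45) = 0.004779 mol
n(H2O2) = (2/1) × 0.004779 = 0.009558 mol
m(H2O2) = 0.009558 × 34.01 = 0.3251 g
%H2O2 = 0.3251 / 0.602 × 100 = 54.00%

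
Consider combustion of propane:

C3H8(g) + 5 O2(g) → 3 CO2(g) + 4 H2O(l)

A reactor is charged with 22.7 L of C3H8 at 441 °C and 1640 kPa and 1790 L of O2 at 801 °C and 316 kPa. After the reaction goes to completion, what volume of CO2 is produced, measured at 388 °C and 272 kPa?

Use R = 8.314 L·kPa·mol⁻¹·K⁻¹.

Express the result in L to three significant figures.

380 L

n(C3H8) = PV/RT = (1640 × 22.7) / (8.314 × 714.15) = 6.270 mol
n(O2) = PV/RT = (316 × 1790) / (8.314 × 1074.15) = 63.34 mol
For 6.270 mol C3H8, stoichiometry requires (5/1) × 6.270 = 31.35 mol O2; 63.34 mol is available, so C3H8 is limiting.
n(CO2) = (3/1) × 6.270 = 18.81 mol
V(CO2) = nRT/P = 18.81 × 8.314 × 661.15 / 272 = 380.1 L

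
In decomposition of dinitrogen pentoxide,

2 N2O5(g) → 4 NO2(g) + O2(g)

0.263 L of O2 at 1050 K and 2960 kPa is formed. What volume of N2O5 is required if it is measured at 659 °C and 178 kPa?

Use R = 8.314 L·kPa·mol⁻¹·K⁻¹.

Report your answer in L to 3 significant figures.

7.77 L

n(O2) = PV/RT = (2960 × 0.263) / (8.314 × 1050) = 0.08918 mol
n(N2O5) = (2/1) × 0.08918 = 0.1784 mol
V = nRT/P = 0.1784 × 8.314 × 932.15 / 178 = 7.767 L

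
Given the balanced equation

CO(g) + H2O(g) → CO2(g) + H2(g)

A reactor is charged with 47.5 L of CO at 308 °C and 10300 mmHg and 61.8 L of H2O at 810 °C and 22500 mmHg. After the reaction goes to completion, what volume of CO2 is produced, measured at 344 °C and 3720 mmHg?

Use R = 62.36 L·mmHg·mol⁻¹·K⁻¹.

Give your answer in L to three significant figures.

n(CO) = PV/RT = (10300 × 47.5) / (62.36 × 581.15) = 13.50 mol
n(H2O) = PV/RT = (22500 × 61.8) / (62.36 × 1083.15) = 20.59 mol
For 13.50 mol CO, stoichiometry requires (1/1) × 13.50 = 13.50 mol H2O; 20.59 mol is available, so CO is limiting.
n(CO2) = (1/1) × 13.50 = 13.50 mol
V(CO2) = nRT/P = 13.50 × 62.36 × 617.15 / 3720 = 139.7 L

140 L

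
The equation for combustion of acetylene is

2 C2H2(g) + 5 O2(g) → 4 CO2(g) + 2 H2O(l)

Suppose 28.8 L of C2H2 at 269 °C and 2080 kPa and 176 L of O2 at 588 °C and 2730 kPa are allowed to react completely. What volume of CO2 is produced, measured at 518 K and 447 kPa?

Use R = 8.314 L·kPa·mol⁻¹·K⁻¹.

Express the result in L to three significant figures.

n(C2H2) = PV/RT = (2080 × 28.8) / (8.314 × 542.15) = 13.29 mol
n(O2) = PV/RT = (2730 × 176) / (8.314 × 861.15) = 67.11 mol
For 13.29 mol C2H2, stoichiometry requires (5/2) × 13.29 = 33.22 mol O2; 67.11 mol is available, so C2H2 is limiting.
n(CO2) = (4/2) × 13.29 = 26.58 mol
V(CO2) = nRT/P = 26.58 × 8.314 × 518 / 447 = 256.1 L

256 L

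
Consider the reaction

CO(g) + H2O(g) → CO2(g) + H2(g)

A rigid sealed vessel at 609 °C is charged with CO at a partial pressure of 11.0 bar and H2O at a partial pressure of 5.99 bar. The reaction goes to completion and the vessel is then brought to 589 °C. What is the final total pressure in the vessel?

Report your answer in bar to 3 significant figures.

Because the vessel is rigid and T is held at 609 °C, work the stoichiometry in partial pressures (P_i = n_iRT/V).
P(H2O) required for 11.0 bar of CO = (1/1) × 11.0 = 11.00 bar; available 5.99 bar, so H2O is limiting.
P(CO) remaining = 11.0 − (1/1) × 5.99 = 5.010 bar
P(gaseous products) = (1+1)/1 × 5.99 = 11.98 bar
P_total at 609 °C = 5.010 + 11.98 = 16.99 bar
Scaling to 589 °C: P = 16.99 × 862.15/882.15 = 16.60 bar

16.6 bar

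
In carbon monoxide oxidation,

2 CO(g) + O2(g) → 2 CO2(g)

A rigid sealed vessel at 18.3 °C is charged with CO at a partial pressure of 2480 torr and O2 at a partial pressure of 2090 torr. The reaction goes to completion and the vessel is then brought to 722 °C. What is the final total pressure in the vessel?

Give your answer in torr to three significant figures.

With V and T fixed, P_i ∝ n_i, so the mole ratios apply directly to partial pressures at 18.3 °C.
P(O2) required for 2480 torr of CO = (1/2) × 2480 = 1240 torr; available 2090 torr, so CO is limiting.
P(O2) remaining = 2090 − (1/2) × 2480 = 850.0 torr
P(gaseous products) = (2)/2 × 2480 = 2480 torr
P_total at 18.3 °C = 850.0 + 2480 = 3330 torr
Scaling to 722 °C: P = 3330 × 995.15/291.45 = 11370 torr

11400 torr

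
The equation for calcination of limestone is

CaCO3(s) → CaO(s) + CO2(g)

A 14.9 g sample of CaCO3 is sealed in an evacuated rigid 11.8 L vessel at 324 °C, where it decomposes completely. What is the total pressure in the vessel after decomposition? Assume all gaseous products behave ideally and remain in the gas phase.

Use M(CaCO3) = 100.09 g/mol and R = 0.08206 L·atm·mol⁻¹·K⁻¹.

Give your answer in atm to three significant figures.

n(CaCO3) = 14.9 / 100.09 = 0.1489 mol
n(gas produced) = (1/1) × 0.1489 = 0.1489 mol
P = nRT/V = 0.1489 × 0.08206 × 597.15 / 11.8 = 0.6183 atm

0.618 atm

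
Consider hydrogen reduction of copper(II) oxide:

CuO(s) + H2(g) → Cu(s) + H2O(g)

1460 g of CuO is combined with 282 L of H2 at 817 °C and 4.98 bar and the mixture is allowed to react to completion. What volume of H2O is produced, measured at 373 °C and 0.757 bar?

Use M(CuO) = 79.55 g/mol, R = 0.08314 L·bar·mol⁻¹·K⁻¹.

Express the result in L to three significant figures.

1100 L

n(CuO) = 1460 / 79.55 = 18.35 mol
n(H2) = PV/RT = (4.98 × 282) / (0.08314 × 1090.15) = 15.49 mol
For 18.35 mol CuO, stoichiometry requires (1/1) × 18.35 = 18.35 mol H2; 15.49 mol is available, so H2 is limiting.
n(H2O) = (1/1) × 15.49 = 15.49 mol
V(H2O) = nRT/P = 15.49 × 0.08314 × 646.15 / 0.757 = 1099 L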